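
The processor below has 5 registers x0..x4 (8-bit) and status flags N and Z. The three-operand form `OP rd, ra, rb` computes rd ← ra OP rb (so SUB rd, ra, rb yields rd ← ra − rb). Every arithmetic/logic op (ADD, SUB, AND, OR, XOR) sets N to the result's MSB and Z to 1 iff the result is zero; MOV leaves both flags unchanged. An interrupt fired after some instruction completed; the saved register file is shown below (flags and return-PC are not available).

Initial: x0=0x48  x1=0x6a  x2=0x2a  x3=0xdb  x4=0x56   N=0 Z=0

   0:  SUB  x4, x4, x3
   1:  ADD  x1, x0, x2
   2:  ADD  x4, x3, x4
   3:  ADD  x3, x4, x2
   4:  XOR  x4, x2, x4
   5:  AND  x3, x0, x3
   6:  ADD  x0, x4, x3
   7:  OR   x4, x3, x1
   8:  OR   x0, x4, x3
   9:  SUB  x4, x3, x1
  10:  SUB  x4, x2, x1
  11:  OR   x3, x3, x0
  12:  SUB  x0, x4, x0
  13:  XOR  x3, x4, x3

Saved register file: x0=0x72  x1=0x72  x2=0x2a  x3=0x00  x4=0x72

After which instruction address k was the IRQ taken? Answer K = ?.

K = 8

after  0: x0=0x48 x1=0x6a x2=0x2a x3=0xdb x4=0x7b  N=0 Z=0
after  1: x0=0x48 x1=0x72 x2=0x2a x3=0xdb x4=0x7b  N=0 Z=0
after  2: x0=0x48 x1=0x72 x2=0x2a x3=0xdb x4=0x56  N=0 Z=0
after  3: x0=0x48 x1=0x72 x2=0x2a x3=0x80 x4=0x56  N=1 Z=0
after  4: x0=0x48 x1=0x72 x2=0x2a x3=0x80 x4=0x7c  N=0 Z=0
after  5: x0=0x48 x1=0x72 x2=0x2a x3=0x00 x4=0x7c  N=0 Z=1
after  6: x0=0x7c x1=0x72 x2=0x2a x3=0x00 x4=0x7c  N=0 Z=0
after  7: x0=0x7c x1=0x72 x2=0x2a x3=0x00 x4=0x72  N=0 Z=0
after  8: x0=0x72 x1=0x72 x2=0x2a x3=0x00 x4=0x72  N=0 Z=0
-- IRQ taken; context saved, return-PC = 9 --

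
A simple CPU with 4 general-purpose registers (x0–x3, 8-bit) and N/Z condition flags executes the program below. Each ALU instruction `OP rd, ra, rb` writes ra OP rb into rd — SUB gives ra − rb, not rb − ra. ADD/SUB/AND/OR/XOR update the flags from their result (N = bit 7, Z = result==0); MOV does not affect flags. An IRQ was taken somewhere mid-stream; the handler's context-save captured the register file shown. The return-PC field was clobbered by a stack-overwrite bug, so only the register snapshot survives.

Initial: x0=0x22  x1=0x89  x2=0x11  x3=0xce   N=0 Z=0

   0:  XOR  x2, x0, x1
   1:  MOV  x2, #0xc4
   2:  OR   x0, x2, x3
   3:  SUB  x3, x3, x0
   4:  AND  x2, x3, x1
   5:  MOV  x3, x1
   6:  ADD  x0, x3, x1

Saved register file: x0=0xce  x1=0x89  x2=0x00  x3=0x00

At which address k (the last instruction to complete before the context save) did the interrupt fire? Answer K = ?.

K = 4

after  0: x0=0x22 x1=0x89 x2=0xab x3=0xce  N=1 Z=0
after  1: x0=0x22 x1=0x89 x2=0xc4 x3=0xce  N=1 Z=0
after  2: x0=0xce x1=0x89 x2=0xc4 x3=0xce  N=1 Z=0
after  3: x0=0xce x1=0x89 x2=0xc4 x3=0x00  N=0 Z=1
after  4: x0=0xce x1=0x89 x2=0x00 x3=0x00  N=0 Z=1
-- IRQ taken; context saved, return-PC = 5 --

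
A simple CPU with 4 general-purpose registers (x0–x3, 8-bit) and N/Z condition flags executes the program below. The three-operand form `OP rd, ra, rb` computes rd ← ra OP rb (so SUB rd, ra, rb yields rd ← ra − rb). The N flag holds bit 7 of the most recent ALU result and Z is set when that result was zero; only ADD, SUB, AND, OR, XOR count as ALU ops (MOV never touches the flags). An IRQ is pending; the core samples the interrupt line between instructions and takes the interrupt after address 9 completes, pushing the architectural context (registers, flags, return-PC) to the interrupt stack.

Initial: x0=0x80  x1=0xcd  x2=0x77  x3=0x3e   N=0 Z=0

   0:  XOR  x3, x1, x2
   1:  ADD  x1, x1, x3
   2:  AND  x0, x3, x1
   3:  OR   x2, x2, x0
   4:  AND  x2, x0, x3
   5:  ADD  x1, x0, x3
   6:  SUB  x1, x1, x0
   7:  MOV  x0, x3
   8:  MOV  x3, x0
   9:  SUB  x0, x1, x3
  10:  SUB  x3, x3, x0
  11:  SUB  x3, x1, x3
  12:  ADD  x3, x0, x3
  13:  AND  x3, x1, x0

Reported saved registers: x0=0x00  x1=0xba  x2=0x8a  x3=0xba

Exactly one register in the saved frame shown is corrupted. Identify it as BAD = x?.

after  0: x0=0x80 x1=0xcd x2=0x77 x3=0xba  N=1 Z=0
after  1: x0=0x80 x1=0x87 x2=0x77 x3=0xba  N=1 Z=0
after  2: x0=0x82 x1=0x87 x2=0x77 x3=0xba  N=1 Z=0
after  3: x0=0x82 x1=0x87 x2=0xf7 x3=0xba  N=1 Z=0
after  4: x0=0x82 x1=0x87 x2=0x82 x3=0xba  N=1 Z=0
after  5: x0=0x82 x1=0x3c x2=0x82 x3=0xba  N=0 Z=0
after  6: x0=0x82 x1=0xba x2=0x82 x3=0xba  N=1 Z=0
after  7: x0=0xba x1=0xba x2=0x82 x3=0xba  N=1 Z=0
after  8: x0=0xba x1=0xba x2=0x82 x3=0xba  N=1 Z=0
after  9: x0=0x00 x1=0xba x2=0x82 x3=0xba  N=0 Z=1
-- IRQ taken; context saved, return-PC = 10 --
mismatch: x2: reported 0x8a vs actual 0x82

BAD = x2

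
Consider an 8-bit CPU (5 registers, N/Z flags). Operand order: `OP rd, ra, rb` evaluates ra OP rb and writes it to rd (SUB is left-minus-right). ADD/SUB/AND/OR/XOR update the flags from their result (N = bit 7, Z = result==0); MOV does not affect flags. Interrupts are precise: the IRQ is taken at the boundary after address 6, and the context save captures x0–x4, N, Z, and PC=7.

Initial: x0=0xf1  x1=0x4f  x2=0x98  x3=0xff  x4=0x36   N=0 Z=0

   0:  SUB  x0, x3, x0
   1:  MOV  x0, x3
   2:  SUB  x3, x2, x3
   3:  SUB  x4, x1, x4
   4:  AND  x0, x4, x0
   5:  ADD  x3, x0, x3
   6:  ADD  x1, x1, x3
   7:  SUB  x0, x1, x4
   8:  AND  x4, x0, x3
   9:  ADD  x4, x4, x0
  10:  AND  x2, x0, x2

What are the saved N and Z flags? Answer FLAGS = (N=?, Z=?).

FLAGS = (N=0, Z=0)

after  0: x0=0x0e x1=0x4f x2=0x98 x3=0xff x4=0x36  N=0 Z=0
after  1: x0=0xff x1=0x4f x2=0x98 x3=0xff x4=0x36  N=0 Z=0
after  2: x0=0xff x1=0x4f x2=0x98 x3=0x99 x4=0x36  N=1 Z=0
after  3: x0=0xff x1=0x4f x2=0x98 x3=0x99 x4=0x19  N=0 Z=0
after  4: x0=0x19 x1=0x4f x2=0x98 x3=0x99 x4=0x19  N=0 Z=0
after  5: x0=0x19 x1=0x4f x2=0x98 x3=0xb2 x4=0x19  N=1 Z=0
after  6: x0=0x19 x1=0x01 x2=0x98 x3=0xb2 x4=0x19  N=0 Z=0
-- IRQ taken; context saved, return-PC = 7 --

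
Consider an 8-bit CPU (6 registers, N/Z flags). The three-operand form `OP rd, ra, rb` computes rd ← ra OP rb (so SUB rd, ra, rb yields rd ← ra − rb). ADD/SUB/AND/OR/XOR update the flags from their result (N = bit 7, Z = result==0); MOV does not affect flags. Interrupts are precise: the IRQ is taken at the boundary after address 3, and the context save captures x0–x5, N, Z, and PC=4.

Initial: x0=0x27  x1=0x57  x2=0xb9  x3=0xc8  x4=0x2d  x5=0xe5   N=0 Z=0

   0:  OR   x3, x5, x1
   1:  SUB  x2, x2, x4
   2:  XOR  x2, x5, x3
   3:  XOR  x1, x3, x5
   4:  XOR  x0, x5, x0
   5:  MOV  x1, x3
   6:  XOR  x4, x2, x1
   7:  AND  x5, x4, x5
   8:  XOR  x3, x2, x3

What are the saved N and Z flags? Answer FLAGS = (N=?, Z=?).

FLAGS = (N=0, Z=0)

after  0: x0=0x27 x1=0x57 x2=0xb9 x3=0xf7 x4=0x2d x5=0xe5  N=1 Z=0
after  1: x0=0x27 x1=0x57 x2=0x8c x3=0xf7 x4=0x2d x5=0xe5  N=1 Z=0
after  2: x0=0x27 x1=0x57 x2=0x12 x3=0xf7 x4=0x2d x5=0xe5  N=0 Z=0
after  3: x0=0x27 x1=0x12 x2=0x12 x3=0xf7 x4=0x2d x5=0xe5  N=0 Z=0
-- IRQ taken; context saved, return-PC = 4 --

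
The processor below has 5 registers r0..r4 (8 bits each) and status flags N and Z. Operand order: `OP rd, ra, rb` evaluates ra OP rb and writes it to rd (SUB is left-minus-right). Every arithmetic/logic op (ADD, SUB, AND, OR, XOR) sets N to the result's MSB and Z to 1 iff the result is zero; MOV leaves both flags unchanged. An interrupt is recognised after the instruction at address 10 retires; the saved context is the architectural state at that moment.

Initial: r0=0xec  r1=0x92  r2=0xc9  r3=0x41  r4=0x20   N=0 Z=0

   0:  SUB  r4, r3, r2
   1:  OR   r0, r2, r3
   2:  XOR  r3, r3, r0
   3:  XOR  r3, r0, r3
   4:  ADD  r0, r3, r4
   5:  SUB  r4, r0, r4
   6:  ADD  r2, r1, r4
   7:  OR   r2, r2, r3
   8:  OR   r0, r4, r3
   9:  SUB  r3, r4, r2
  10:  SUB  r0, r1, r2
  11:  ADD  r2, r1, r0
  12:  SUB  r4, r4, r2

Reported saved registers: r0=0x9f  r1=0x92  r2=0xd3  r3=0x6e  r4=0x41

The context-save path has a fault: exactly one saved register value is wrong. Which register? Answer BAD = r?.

after  0: r0=0xec r1=0x92 r2=0xc9 r3=0x41 r4=0x78  N=0 Z=0
after  1: r0=0xc9 r1=0x92 r2=0xc9 r3=0x41 r4=0x78  N=1 Z=0
after  2: r0=0xc9 r1=0x92 r2=0xc9 r3=0x88 r4=0x78  N=1 Z=0
after  3: r0=0xc9 r1=0x92 r2=0xc9 r3=0x41 r4=0x78  N=0 Z=0
after  4: r0=0xb9 r1=0x92 r2=0xc9 r3=0x41 r4=0x78  N=1 Z=0
after  5: r0=0xb9 r1=0x92 r2=0xc9 r3=0x41 r4=0x41  N=0 Z=0
after  6: r0=0xb9 r1=0x92 r2=0xd3 r3=0x41 r4=0x41  N=1 Z=0
after  7: r0=0xb9 r1=0x92 r2=0xd3 r3=0x41 r4=0x41  N=1 Z=0
after  8: r0=0x41 r1=0x92 r2=0xd3 r3=0x41 r4=0x41  N=0 Z=0
after  9: r0=0x41 r1=0x92 r2=0xd3 r3=0x6e r4=0x41  N=0 Z=0
after 10: r0=0xbf r1=0x92 r2=0xd3 r3=0x6e r4=0x41  N=1 Z=0
-- IRQ taken; context saved, return-PC = 11 --
mismatch: r0: reported 0x9f vs actual 0xbf

BAD = r0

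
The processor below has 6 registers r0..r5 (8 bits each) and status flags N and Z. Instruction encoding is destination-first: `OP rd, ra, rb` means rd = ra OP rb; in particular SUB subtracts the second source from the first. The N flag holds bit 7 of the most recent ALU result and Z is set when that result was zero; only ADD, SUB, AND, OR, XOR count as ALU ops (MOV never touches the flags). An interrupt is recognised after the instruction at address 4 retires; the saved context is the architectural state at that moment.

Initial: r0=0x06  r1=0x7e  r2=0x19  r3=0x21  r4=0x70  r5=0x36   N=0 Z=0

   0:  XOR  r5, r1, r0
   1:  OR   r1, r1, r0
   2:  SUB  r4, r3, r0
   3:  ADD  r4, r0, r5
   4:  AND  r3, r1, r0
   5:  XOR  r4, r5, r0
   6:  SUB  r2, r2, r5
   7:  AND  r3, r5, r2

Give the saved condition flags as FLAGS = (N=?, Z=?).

after  0: r0=0x06 r1=0x7e r2=0x19 r3=0x21 r4=0x70 r5=0x78  N=0 Z=0
after  1: r0=0x06 r1=0x7e r2=0x19 r3=0x21 r4=0x70 r5=0x78  N=0 Z=0
after  2: r0=0x06 r1=0x7e r2=0x19 r3=0x21 r4=0x1b r5=0x78  N=0 Z=0
after  3: r0=0x06 r1=0x7e r2=0x19 r3=0x21 r4=0x7e r5=0x78  N=0 Z=0
after  4: r0=0x06 r1=0x7e r2=0x19 r3=0x06 r4=0x7e r5=0x78  N=0 Z=0
-- IRQ taken; context saved, return-PC = 5 --

FLAGS = (N=0, Z=0)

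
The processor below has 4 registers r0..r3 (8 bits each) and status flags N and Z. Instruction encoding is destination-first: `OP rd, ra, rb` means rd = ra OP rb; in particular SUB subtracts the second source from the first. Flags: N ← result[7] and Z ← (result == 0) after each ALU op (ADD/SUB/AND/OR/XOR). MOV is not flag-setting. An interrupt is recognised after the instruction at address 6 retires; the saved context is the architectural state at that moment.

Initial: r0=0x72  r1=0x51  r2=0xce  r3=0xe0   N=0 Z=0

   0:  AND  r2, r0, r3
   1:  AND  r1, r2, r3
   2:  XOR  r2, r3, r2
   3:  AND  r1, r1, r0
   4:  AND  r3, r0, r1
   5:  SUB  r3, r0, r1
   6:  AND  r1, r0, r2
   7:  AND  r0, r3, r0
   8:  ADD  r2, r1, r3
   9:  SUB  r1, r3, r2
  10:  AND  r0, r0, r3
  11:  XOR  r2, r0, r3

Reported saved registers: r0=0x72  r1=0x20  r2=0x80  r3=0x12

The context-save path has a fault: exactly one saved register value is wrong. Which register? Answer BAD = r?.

BAD = r1

after  0: r0=0x72 r1=0x51 r2=0x60 r3=0xe0  N=0 Z=0
after  1: r0=0x72 r1=0x60 r2=0x60 r3=0xe0  N=0 Z=0
after  2: r0=0x72 r1=0x60 r2=0x80 r3=0xe0  N=1 Z=0
after  3: r0=0x72 r1=0x60 r2=0x80 r3=0xe0  N=0 Z=0
after  4: r0=0x72 r1=0x60 r2=0x80 r3=0x60  N=0 Z=0
after  5: r0=0x72 r1=0x60 r2=0x80 r3=0x12  N=0 Z=0
after  6: r0=0x72 r1=0x00 r2=0x80 r3=0x12  N=0 Z=1
-- IRQ taken; context saved, return-PC = 7 --
mismatch: r1: reported 0x20 vs actual 0x00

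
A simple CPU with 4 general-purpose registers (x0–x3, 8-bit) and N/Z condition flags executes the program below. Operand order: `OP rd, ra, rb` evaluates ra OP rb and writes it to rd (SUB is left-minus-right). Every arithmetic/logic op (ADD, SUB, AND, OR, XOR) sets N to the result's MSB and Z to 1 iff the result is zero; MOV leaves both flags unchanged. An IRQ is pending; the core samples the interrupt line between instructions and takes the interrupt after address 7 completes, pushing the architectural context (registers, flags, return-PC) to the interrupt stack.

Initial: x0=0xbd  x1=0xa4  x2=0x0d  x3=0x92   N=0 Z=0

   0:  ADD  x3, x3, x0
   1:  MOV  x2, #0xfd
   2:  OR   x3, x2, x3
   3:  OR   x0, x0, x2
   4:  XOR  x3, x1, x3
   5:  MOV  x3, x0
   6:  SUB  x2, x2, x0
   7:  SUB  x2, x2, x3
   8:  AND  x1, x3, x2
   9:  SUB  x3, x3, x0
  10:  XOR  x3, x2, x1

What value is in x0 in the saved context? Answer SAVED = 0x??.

SAVED = 0xfd

after  0: x0=0xbd x1=0xa4 x2=0x0d x3=0x4f  N=0 Z=0
after  1: x0=0xbd x1=0xa4 x2=0xfd x3=0x4f  N=0 Z=0
after  2: x0=0xbd x1=0xa4 x2=0xfd x3=0xff  N=1 Z=0
after  3: x0=0xfd x1=0xa4 x2=0xfd x3=0xff  N=1 Z=0
after  4: x0=0xfd x1=0xa4 x2=0xfd x3=0x5b  N=0 Z=0
after  5: x0=0xfd x1=0xa4 x2=0xfd x3=0xfd  N=0 Z=0
after  6: x0=0xfd x1=0xa4 x2=0x00 x3=0xfd  N=0 Z=1
after  7: x0=0xfd x1=0xa4 x2=0x03 x3=0xfd  N=0 Z=0
-- IRQ taken; context saved, return-PC = 8 --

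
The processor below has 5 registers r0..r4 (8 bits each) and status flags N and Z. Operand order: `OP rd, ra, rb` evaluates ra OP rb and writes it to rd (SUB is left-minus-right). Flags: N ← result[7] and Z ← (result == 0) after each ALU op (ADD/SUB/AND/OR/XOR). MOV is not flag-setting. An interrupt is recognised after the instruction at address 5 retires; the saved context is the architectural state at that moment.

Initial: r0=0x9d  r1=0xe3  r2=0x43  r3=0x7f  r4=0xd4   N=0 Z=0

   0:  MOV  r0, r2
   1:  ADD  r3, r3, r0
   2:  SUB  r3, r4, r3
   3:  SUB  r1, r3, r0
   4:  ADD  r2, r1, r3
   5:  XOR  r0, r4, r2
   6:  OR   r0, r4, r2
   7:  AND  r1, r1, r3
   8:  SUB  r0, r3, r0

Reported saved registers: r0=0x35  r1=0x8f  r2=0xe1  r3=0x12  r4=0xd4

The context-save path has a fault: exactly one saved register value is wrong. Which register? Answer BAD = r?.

after  0: r0=0x43 r1=0xe3 r2=0x43 r3=0x7f r4=0xd4  N=0 Z=0
after  1: r0=0x43 r1=0xe3 r2=0x43 r3=0xc2 r4=0xd4  N=1 Z=0
after  2: r0=0x43 r1=0xe3 r2=0x43 r3=0x12 r4=0xd4  N=0 Z=0
after  3: r0=0x43 r1=0xcf r2=0x43 r3=0x12 r4=0xd4  N=1 Z=0
after  4: r0=0x43 r1=0xcf r2=0xe1 r3=0x12 r4=0xd4  N=1 Z=0
after  5: r0=0x35 r1=0xcf r2=0xe1 r3=0x12 r4=0xd4  N=0 Z=0
-- IRQ taken; context saved, return-PC = 6 --
mismatch: r1: reported 0x8f vs actual 0xcf

BAD = r1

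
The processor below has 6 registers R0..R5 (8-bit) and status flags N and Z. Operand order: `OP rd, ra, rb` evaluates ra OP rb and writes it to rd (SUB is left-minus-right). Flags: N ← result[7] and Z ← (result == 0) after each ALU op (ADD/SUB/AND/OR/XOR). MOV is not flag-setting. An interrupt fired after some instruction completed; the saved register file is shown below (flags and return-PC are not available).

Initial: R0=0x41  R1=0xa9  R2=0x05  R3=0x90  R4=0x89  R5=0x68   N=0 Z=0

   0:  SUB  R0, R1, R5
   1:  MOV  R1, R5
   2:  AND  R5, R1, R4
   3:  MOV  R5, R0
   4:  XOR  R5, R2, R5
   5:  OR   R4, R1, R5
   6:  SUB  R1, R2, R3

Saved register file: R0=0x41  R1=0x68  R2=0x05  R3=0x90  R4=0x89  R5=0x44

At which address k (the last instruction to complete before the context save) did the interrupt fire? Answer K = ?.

K = 4

after  0: R0=0x41 R1=0xa9 R2=0x05 R3=0x90 R4=0x89 R5=0x68  N=0 Z=0
after  1: R0=0x41 R1=0x68 R2=0x05 R3=0x90 R4=0x89 R5=0x68  N=0 Z=0
after  2: R0=0x41 R1=0x68 R2=0x05 R3=0x90 R4=0x89 R5=0x08  N=0 Z=0
after  3: R0=0x41 R1=0x68 R2=0x05 R3=0x90 R4=0x89 R5=0x41  N=0 Z=0
after  4: R0=0x41 R1=0x68 R2=0x05 R3=0x90 R4=0x89 R5=0x44  N=0 Z=0
-- IRQ taken; context saved, return-PC = 5 --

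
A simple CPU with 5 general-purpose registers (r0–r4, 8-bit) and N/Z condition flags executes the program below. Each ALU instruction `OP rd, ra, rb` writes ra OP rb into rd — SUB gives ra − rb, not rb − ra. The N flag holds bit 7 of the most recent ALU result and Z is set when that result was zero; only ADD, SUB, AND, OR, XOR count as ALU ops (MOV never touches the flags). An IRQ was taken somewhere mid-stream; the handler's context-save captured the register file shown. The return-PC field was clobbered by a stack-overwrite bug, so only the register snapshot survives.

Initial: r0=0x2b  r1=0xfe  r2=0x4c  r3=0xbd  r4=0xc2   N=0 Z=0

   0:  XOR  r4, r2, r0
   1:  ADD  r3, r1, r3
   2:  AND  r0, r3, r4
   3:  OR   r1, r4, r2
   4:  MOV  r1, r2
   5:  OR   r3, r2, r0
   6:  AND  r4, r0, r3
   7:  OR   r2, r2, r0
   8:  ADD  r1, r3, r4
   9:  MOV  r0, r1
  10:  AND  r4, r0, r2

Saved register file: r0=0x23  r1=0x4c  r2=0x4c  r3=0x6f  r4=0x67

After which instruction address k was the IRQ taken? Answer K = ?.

after  0: r0=0x2b r1=0xfe r2=0x4c r3=0xbd r4=0x67  N=0 Z=0
after  1: r0=0x2b r1=0xfe r2=0x4c r3=0xbb r4=0x67  N=1 Z=0
after  2: r0=0x23 r1=0xfe r2=0x4c r3=0xbb r4=0x67  N=0 Z=0
after  3: r0=0x23 r1=0x6f r2=0x4c r3=0xbb r4=0x67  N=0 Z=0
after  4: r0=0x23 r1=0x4c r2=0x4c r3=0xbb r4=0x67  N=0 Z=0
after  5: r0=0x23 r1=0x4c r2=0x4c r3=0x6f r4=0x67  N=0 Z=0
-- IRQ taken; context saved, return-PC = 6 --

K = 5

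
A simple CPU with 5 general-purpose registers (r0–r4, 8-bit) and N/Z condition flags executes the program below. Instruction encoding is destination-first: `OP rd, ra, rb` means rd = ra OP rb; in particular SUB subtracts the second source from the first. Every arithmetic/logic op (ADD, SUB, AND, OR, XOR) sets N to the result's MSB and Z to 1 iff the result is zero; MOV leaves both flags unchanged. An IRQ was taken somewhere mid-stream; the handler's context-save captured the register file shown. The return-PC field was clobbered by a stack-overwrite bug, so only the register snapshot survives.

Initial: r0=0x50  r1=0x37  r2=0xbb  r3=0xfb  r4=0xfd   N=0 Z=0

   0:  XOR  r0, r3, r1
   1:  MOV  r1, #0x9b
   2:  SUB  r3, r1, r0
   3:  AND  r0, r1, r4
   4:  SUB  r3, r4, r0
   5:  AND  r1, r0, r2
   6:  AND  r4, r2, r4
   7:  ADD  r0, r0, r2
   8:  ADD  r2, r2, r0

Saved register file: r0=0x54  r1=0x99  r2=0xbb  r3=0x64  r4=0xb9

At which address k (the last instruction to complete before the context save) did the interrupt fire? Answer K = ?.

after  0: r0=0xcc r1=0x37 r2=0xbb r3=0xfb r4=0xfd  N=1 Z=0
after  1: r0=0xcc r1=0x9b r2=0xbb r3=0xfb r4=0xfd  N=1 Z=0
after  2: r0=0xcc r1=0x9b r2=0xbb r3=0xcf r4=0xfd  N=1 Z=0
after  3: r0=0x99 r1=0x9b r2=0xbb r3=0xcf r4=0xfd  N=1 Z=0
after  4: r0=0x99 r1=0x9b r2=0xbb r3=0x64 r4=0xfd  N=0 Z=0
after  5: r0=0x99 r1=0x99 r2=0xbb r3=0x64 r4=0xfd  N=1 Z=0
after  6: r0=0x99 r1=0x99 r2=0xbb r3=0x64 r4=0xb9  N=1 Z=0
after  7: r0=0x54 r1=0x99 r2=0xbb r3=0x64 r4=0xb9  N=0 Z=0
-- IRQ taken; context saved, return-PC = 8 --

K = 7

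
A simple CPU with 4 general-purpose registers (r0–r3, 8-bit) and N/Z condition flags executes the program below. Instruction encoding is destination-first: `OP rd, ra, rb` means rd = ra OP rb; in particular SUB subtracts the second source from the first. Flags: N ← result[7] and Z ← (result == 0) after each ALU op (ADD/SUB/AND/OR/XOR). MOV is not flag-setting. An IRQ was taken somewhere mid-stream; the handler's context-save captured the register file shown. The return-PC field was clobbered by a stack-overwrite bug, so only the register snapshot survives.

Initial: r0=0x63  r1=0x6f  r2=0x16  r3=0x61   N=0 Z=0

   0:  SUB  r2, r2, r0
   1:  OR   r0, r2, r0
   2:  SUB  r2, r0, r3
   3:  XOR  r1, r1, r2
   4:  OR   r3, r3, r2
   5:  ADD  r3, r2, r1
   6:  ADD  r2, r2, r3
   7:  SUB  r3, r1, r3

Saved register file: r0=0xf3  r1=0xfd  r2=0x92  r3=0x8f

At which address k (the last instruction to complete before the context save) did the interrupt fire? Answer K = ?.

K = 5

after  0: r0=0x63 r1=0x6f r2=0xb3 r3=0x61  N=1 Z=0
after  1: r0=0xf3 r1=0x6f r2=0xb3 r3=0x61  N=1 Z=0
after  2: r0=0xf3 r1=0x6f r2=0x92 r3=0x61  N=1 Z=0
after  3: r0=0xf3 r1=0xfd r2=0x92 r3=0x61  N=1 Z=0
after  4: r0=0xf3 r1=0xfd r2=0x92 r3=0xf3  N=1 Z=0
after  5: r0=0xf3 r1=0xfd r2=0x92 r3=0x8f  N=1 Z=0
-- IRQ taken; context saved, return-PC = 6 --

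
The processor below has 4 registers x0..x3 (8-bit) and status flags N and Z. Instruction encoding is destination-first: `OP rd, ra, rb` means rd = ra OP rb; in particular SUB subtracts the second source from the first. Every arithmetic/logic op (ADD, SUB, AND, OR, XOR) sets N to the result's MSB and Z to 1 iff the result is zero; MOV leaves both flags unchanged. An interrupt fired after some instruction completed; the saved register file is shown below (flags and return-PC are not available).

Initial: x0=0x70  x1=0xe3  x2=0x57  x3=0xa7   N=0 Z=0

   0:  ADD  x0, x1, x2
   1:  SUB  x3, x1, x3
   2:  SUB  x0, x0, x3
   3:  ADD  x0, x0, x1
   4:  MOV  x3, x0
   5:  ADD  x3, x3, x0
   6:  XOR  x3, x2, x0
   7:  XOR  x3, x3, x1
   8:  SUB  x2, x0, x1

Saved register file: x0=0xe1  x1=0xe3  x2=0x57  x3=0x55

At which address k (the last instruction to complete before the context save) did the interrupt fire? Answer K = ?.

K = 7

after  0: x0=0x3a x1=0xe3 x2=0x57 x3=0xa7  N=0 Z=0
after  1: x0=0x3a x1=0xe3 x2=0x57 x3=0x3c  N=0 Z=0
after  2: x0=0xfe x1=0xe3 x2=0x57 x3=0x3c  N=1 Z=0
after  3: x0=0xe1 x1=0xe3 x2=0x57 x3=0x3c  N=1 Z=0
after  4: x0=0xe1 x1=0xe3 x2=0x57 x3=0xe1  N=1 Z=0
after  5: x0=0xe1 x1=0xe3 x2=0x57 x3=0xc2  N=1 Z=0
after  6: x0=0xe1 x1=0xe3 x2=0x57 x3=0xb6  N=1 Z=0
after  7: x0=0xe1 x1=0xe3 x2=0x57 x3=0x55  N=0 Z=0
-- IRQ taken; context saved, return-PC = 8 --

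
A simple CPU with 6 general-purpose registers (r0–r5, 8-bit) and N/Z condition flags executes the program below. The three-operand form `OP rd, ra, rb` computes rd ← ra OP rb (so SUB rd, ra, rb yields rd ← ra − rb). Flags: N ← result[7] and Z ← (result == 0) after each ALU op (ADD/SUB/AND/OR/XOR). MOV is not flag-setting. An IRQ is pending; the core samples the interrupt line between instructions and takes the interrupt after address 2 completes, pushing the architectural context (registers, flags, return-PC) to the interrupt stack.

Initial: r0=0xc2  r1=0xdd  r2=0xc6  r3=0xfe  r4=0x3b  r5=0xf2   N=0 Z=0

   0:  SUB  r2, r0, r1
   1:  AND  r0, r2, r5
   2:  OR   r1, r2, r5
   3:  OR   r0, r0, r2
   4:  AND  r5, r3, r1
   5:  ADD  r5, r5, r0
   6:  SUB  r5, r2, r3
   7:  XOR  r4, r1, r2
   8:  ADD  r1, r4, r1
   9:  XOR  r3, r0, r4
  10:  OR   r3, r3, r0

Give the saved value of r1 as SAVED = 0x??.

after  0: r0=0xc2 r1=0xdd r2=0xe5 r3=0xfe r4=0x3b r5=0xf2  N=1 Z=0
after  1: r0=0xe0 r1=0xdd r2=0xe5 r3=0xfe r4=0x3b r5=0xf2  N=1 Z=0
after  2: r0=0xe0 r1=0xf7 r2=0xe5 r3=0xfe r4=0x3b r5=0xf2  N=1 Z=0
-- IRQ taken; context saved, return-PC = 3 --

SAVED = 0xf7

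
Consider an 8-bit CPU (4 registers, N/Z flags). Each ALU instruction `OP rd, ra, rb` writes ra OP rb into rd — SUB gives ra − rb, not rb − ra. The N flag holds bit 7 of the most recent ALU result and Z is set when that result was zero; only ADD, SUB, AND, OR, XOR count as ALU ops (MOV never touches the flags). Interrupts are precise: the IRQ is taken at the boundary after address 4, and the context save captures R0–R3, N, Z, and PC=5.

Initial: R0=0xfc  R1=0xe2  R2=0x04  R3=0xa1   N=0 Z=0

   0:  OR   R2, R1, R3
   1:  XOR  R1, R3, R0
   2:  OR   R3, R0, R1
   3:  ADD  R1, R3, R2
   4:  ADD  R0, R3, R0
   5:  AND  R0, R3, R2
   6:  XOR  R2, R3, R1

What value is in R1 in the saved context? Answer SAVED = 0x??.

SAVED = 0xe0

after  0: R0=0xfc R1=0xe2 R2=0xe3 R3=0xa1  N=1 Z=0
after  1: R0=0xfc R1=0x5d R2=0xe3 R3=0xa1  N=0 Z=0
after  2: R0=0xfc R1=0x5d R2=0xe3 R3=0xfd  N=1 Z=0
after  3: R0=0xfc R1=0xe0 R2=0xe3 R3=0xfd  N=1 Z=0
after  4: R0=0xf9 R1=0xe0 R2=0xe3 R3=0xfd  N=1 Z=0
-- IRQ taken; context saved, return-PC = 5 --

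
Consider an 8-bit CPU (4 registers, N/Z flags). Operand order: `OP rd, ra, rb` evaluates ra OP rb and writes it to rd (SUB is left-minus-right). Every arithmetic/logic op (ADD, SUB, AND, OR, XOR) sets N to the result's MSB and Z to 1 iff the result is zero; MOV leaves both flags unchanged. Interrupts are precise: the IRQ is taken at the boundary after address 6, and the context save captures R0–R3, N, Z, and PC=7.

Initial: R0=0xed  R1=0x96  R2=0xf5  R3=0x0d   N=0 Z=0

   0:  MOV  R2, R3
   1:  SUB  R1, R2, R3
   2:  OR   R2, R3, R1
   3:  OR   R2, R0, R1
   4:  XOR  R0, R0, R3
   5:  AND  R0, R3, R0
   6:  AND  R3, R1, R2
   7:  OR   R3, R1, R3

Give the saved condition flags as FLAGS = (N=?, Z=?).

after  0: R0=0xed R1=0x96 R2=0x0d R3=0x0d  N=0 Z=0
after  1: R0=0xed R1=0x00 R2=0x0d R3=0x0d  N=0 Z=1
after  2: R0=0xed R1=0x00 R2=0x0d R3=0x0d  N=0 Z=0
after  3: R0=0xed R1=0x00 R2=0xed R3=0x0d  N=1 Z=0
after  4: R0=0xe0 R1=0x00 R2=0xed R3=0x0d  N=1 Z=0
after  5: R0=0x00 R1=0x00 R2=0xed R3=0x0d  N=0 Z=1
after  6: R0=0x00 R1=0x00 R2=0xed R3=0x00  N=0 Z=1
-- IRQ taken; context saved, return-PC = 7 --

FLAGS = (N=0, Z=1)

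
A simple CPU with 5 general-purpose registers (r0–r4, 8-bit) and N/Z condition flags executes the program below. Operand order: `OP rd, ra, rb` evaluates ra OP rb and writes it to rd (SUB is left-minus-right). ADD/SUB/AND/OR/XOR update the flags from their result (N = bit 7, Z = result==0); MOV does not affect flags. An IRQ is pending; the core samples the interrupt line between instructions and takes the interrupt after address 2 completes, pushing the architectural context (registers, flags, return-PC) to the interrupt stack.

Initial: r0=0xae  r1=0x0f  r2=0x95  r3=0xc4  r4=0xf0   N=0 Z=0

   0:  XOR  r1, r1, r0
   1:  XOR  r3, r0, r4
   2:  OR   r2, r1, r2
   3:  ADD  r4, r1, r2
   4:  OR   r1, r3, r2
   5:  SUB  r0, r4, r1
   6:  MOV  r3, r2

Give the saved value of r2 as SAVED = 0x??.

after  0: r0=0xae r1=0xa1 r2=0x95 r3=0xc4 r4=0xf0  N=1 Z=0
after  1: r0=0xae r1=0xa1 r2=0x95 r3=0x5e r4=0xf0  N=0 Z=0
after  2: r0=0xae r1=0xa1 r2=0xb5 r3=0x5e r4=0xf0  N=1 Z=0
-- IRQ taken; context saved, return-PC = 3 --

SAVED = 0xb5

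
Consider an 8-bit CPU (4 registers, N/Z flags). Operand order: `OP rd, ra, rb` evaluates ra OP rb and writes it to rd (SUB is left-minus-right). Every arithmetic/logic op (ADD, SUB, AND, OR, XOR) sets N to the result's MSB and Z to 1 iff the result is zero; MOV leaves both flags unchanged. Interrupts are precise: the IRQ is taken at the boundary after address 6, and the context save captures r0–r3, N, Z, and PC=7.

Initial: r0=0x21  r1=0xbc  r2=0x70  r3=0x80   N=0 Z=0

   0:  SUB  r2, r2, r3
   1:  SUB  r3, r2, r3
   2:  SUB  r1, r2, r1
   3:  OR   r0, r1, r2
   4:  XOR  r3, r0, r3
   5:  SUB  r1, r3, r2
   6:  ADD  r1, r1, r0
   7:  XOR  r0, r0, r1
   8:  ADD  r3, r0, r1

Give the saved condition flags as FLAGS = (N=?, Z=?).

after  0: r0=0x21 r1=0xbc r2=0xf0 r3=0x80  N=1 Z=0
after  1: r0=0x21 r1=0xbc r2=0xf0 r3=0x70  N=0 Z=0
after  2: r0=0x21 r1=0x34 r2=0xf0 r3=0x70  N=0 Z=0
after  3: r0=0xf4 r1=0x34 r2=0xf0 r3=0x70  N=1 Z=0
after  4: r0=0xf4 r1=0x34 r2=0xf0 r3=0x84  N=1 Z=0
after  5: r0=0xf4 r1=0x94 r2=0xf0 r3=0x84  N=1 Z=0
after  6: r0=0xf4 r1=0x88 r2=0xf0 r3=0x84  N=1 Z=0
-- IRQ taken; context saved, return-PC = 7 --

FLAGS = (N=1, Z=0)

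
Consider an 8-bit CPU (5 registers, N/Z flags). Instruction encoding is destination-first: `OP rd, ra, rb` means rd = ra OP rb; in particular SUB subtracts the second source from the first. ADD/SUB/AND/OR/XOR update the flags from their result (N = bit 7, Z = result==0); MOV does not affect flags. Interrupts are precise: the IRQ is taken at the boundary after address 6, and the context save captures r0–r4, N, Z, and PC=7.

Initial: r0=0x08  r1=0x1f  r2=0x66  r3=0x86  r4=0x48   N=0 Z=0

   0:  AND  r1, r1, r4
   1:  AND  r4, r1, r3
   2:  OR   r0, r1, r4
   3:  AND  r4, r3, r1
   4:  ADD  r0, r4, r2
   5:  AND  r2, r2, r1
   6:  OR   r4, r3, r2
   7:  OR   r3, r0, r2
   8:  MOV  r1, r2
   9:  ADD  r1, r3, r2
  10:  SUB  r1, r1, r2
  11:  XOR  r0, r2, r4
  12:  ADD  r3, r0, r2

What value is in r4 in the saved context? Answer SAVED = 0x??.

SAVED = 0x86

after  0: r0=0x08 r1=0x08 r2=0x66 r3=0x86 r4=0x48  N=0 Z=0
after  1: r0=0x08 r1=0x08 r2=0x66 r3=0x86 r4=0x00  N=0 Z=1
after  2: r0=0x08 r1=0x08 r2=0x66 r3=0x86 r4=0x00  N=0 Z=0
after  3: r0=0x08 r1=0x08 r2=0x66 r3=0x86 r4=0x00  N=0 Z=1
after  4: r0=0x66 r1=0x08 r2=0x66 r3=0x86 r4=0x00  N=0 Z=0
after  5: r0=0x66 r1=0x08 r2=0x00 r3=0x86 r4=0x00  N=0 Z=1
after  6: r0=0x66 r1=0x08 r2=0x00 r3=0x86 r4=0x86  N=1 Z=0
-- IRQ taken; context saved, return-PC = 7 --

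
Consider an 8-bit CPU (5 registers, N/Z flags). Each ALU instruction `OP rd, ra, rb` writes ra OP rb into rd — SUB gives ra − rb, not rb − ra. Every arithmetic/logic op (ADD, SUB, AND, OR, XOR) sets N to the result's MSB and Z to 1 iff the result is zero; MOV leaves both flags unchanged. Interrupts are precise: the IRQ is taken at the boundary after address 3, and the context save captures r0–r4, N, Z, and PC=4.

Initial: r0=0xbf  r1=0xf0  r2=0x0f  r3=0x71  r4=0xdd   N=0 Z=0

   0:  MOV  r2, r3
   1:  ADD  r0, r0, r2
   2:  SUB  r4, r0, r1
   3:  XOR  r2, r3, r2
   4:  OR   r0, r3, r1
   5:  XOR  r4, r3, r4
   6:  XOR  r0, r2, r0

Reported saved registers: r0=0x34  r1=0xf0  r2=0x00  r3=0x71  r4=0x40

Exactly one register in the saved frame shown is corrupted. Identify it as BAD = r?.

BAD = r0

after  0: r0=0xbf r1=0xf0 r2=0x71 r3=0x71 r4=0xdd  N=0 Z=0
after  1: r0=0x30 r1=0xf0 r2=0x71 r3=0x71 r4=0xdd  N=0 Z=0
after  2: r0=0x30 r1=0xf0 r2=0x71 r3=0x71 r4=0x40  N=0 Z=0
after  3: r0=0x30 r1=0xf0 r2=0x00 r3=0x71 r4=0x40  N=0 Z=1
-- IRQ taken; context saved, return-PC = 4 --
mismatch: r0: reported 0x34 vs actual 0x30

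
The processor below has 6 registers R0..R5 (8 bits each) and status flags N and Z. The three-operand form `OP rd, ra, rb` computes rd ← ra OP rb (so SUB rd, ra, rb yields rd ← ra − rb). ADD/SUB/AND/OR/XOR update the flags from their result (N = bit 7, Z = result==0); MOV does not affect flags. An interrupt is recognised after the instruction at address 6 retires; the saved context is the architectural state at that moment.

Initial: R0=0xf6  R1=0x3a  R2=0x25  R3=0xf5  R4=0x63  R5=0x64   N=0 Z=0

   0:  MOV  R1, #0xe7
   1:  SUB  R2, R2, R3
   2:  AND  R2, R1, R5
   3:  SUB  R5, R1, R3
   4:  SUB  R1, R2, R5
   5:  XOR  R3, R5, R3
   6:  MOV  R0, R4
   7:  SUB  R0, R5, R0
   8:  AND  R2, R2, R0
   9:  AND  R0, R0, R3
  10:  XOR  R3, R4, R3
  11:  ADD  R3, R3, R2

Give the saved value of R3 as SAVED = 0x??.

SAVED = 0x07

after  0: R0=0xf6 R1=0xe7 R2=0x25 R3=0xf5 R4=0x63 R5=0x64  N=0 Z=0
after  1: R0=0xf6 R1=0xe7 R2=0x30 R3=0xf5 R4=0x63 R5=0x64  N=0 Z=0
after  2: R0=0xf6 R1=0xe7 R2=0x64 R3=0xf5 R4=0x63 R5=0x64  N=0 Z=0
after  3: R0=0xf6 R1=0xe7 R2=0x64 R3=0xf5 R4=0x63 R5=0xf2  N=1 Z=0
after  4: R0=0xf6 R1=0x72 R2=0x64 R3=0xf5 R4=0x63 R5=0xf2  N=0 Z=0
after  5: R0=0xf6 R1=0x72 R2=0x64 R3=0x07 R4=0x63 R5=0xf2  N=0 Z=0
after  6: R0=0x63 R1=0x72 R2=0x64 R3=0x07 R4=0x63 R5=0xf2  N=0 Z=0
-- IRQ taken; context saved, return-PC = 7 --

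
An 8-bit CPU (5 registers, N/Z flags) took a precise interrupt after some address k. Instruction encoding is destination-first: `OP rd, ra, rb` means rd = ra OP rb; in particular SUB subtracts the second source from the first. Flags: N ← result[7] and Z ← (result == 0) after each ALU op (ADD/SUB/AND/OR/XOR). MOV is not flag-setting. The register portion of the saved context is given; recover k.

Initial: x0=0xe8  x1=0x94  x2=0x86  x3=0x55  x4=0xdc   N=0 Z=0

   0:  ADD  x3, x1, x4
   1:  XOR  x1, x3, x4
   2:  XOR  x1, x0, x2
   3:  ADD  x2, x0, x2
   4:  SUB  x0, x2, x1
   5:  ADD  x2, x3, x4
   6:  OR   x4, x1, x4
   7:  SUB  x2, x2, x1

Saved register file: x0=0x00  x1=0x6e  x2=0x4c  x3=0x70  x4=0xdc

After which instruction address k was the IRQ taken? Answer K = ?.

K = 5

after  0: x0=0xe8 x1=0x94 x2=0x86 x3=0x70 x4=0xdc  N=0 Z=0
after  1: x0=0xe8 x1=0xac x2=0x86 x3=0x70 x4=0xdc  N=1 Z=0
after  2: x0=0xe8 x1=0x6e x2=0x86 x3=0x70 x4=0xdc  N=0 Z=0
after  3: x0=0xe8 x1=0x6e x2=0x6e x3=0x70 x4=0xdc  N=0 Z=0
after  4: x0=0x00 x1=0x6e x2=0x6e x3=0x70 x4=0xdc  N=0 Z=1
after  5: x0=0x00 x1=0x6e x2=0x4c x3=0x70 x4=0xdc  N=0 Z=0
-- IRQ taken; context saved, return-PC = 6 --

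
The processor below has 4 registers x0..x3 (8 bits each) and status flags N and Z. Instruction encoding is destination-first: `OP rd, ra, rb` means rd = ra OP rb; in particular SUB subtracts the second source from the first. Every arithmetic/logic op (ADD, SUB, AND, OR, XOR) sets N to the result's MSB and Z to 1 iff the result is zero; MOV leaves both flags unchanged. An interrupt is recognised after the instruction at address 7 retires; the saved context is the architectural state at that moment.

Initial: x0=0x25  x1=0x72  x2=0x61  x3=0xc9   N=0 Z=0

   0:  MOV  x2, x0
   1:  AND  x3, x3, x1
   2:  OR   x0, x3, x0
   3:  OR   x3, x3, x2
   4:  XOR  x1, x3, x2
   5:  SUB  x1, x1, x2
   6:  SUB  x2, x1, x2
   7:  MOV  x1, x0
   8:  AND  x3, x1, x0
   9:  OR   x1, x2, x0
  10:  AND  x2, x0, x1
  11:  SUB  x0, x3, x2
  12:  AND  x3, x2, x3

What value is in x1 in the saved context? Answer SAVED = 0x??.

after  0: x0=0x25 x1=0x72 x2=0x25 x3=0xc9  N=0 Z=0
after  1: x0=0x25 x1=0x72 x2=0x25 x3=0x40  N=0 Z=0
after  2: x0=0x65 x1=0x72 x2=0x25 x3=0x40  N=0 Z=0
after  3: x0=0x65 x1=0x72 x2=0x25 x3=0x65  N=0 Z=0
after  4: x0=0x65 x1=0x40 x2=0x25 x3=0x65  N=0 Z=0
after  5: x0=0x65 x1=0x1b x2=0x25 x3=0x65  N=0 Z=0
after  6: x0=0x65 x1=0x1b x2=0xf6 x3=0x65  N=1 Z=0
after  7: x0=0x65 x1=0x65 x2=0xf6 x3=0x65  N=1 Z=0
-- IRQ taken; context saved, return-PC = 8 --

SAVED = 0x65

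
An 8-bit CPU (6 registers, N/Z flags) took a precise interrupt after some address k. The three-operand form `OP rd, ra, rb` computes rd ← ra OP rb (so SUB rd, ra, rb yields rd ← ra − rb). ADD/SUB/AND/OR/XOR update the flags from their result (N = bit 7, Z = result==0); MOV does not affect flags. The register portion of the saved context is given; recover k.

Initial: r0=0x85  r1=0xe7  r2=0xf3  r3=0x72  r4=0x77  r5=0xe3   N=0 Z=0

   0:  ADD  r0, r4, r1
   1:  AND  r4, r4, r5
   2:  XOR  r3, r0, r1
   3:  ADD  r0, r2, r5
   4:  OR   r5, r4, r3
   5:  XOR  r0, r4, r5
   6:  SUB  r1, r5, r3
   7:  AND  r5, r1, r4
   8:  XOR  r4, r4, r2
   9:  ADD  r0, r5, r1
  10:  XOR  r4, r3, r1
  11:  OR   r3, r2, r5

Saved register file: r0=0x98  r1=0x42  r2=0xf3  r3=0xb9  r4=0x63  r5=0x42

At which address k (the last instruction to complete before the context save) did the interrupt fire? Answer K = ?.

after  0: r0=0x5e r1=0xe7 r2=0xf3 r3=0x72 r4=0x77 r5=0xe3  N=0 Z=0
after  1: r0=0x5e r1=0xe7 r2=0xf3 r3=0x72 r4=0x63 r5=0xe3  N=0 Z=0
after  2: r0=0x5e r1=0xe7 r2=0xf3 r3=0xb9 r4=0x63 r5=0xe3  N=1 Z=0
after  3: r0=0xd6 r1=0xe7 r2=0xf3 r3=0xb9 r4=0x63 r5=0xe3  N=1 Z=0
after  4: r0=0xd6 r1=0xe7 r2=0xf3 r3=0xb9 r4=0x63 r5=0xfb  N=1 Z=0
after  5: r0=0x98 r1=0xe7 r2=0xf3 r3=0xb9 r4=0x63 r5=0xfb  N=1 Z=0
after  6: r0=0x98 r1=0x42 r2=0xf3 r3=0xb9 r4=0x63 r5=0xfb  N=0 Z=0
after  7: r0=0x98 r1=0x42 r2=0xf3 r3=0xb9 r4=0x63 r5=0x42  N=0 Z=0
-- IRQ taken; context saved, return-PC = 8 --

K = 7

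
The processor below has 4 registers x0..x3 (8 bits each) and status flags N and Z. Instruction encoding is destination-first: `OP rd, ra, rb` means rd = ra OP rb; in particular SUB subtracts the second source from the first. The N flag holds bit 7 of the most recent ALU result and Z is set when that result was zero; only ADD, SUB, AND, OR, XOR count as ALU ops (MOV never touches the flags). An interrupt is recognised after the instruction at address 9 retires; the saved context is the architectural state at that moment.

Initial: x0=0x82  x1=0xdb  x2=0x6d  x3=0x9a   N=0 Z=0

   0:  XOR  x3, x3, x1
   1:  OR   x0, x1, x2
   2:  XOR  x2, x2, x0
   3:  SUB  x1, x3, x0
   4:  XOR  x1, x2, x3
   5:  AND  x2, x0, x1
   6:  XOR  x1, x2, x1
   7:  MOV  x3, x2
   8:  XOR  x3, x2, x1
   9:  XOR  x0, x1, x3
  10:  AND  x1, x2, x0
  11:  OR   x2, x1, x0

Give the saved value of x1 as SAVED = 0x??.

after  0: x0=0x82 x1=0xdb x2=0x6d x3=0x41  N=0 Z=0
after  1: x0=0xff x1=0xdb x2=0x6d x3=0x41  N=1 Z=0
after  2: x0=0xff x1=0xdb x2=0x92 x3=0x41  N=1 Z=0
after  3: x0=0xff x1=0x42 x2=0x92 x3=0x41  N=0 Z=0
after  4: x0=0xff x1=0xd3 x2=0x92 x3=0x41  N=1 Z=0
after  5: x0=0xff x1=0xd3 x2=0xd3 x3=0x41  N=1 Z=0
after  6: x0=0xff x1=0x00 x2=0xd3 x3=0x41  N=0 Z=1
after  7: x0=0xff x1=0x00 x2=0xd3 x3=0xd3  N=0 Z=1
after  8: x0=0xff x1=0x00 x2=0xd3 x3=0xd3  N=1 Z=0
after  9: x0=0xd3 x1=0x00 x2=0xd3 x3=0xd3  N=1 Z=0
-- IRQ taken; context saved, return-PC = 10 --

SAVED = 0x00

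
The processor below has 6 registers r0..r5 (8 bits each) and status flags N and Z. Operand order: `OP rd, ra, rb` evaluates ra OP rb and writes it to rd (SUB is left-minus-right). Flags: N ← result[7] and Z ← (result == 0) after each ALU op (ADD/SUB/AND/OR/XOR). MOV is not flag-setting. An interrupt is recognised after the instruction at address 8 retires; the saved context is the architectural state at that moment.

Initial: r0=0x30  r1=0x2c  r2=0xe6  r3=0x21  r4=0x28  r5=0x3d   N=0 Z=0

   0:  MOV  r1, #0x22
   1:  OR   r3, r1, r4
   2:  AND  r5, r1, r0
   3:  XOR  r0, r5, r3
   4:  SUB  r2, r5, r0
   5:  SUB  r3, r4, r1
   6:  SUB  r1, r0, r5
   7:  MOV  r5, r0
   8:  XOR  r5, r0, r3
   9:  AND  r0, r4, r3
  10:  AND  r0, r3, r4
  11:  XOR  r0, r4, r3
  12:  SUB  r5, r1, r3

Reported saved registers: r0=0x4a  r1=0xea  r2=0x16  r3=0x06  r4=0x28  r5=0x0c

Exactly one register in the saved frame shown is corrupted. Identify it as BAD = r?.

BAD = r0

after  0: r0=0x30 r1=0x22 r2=0xe6 r3=0x21 r4=0x28 r5=0x3d  N=0 Z=0
after  1: r0=0x30 r1=0x22 r2=0xe6 r3=0x2a r4=0x28 r5=0x3d  N=0 Z=0
after  2: r0=0x30 r1=0x22 r2=0xe6 r3=0x2a r4=0x28 r5=0x20  N=0 Z=0
after  3: r0=0x0a r1=0x22 r2=0xe6 r3=0x2a r4=0x28 r5=0x20  N=0 Z=0
after  4: r0=0x0a r1=0x22 r2=0x16 r3=0x2a r4=0x28 r5=0x20  N=0 Z=0
after  5: r0=0x0a r1=0x22 r2=0x16 r3=0x06 r4=0x28 r5=0x20  N=0 Z=0
after  6: r0=0x0a r1=0xea r2=0x16 r3=0x06 r4=0x28 r5=0x20  N=1 Z=0
after  7: r0=0x0a r1=0xea r2=0x16 r3=0x06 r4=0x28 r5=0x0a  N=1 Z=0
after  8: r0=0x0a r1=0xea r2=0x16 r3=0x06 r4=0x28 r5=0x0c  N=0 Z=0
-- IRQ taken; context saved, return-PC = 9 --
mismatch: r0: reported 0x4a vs actual 0x0a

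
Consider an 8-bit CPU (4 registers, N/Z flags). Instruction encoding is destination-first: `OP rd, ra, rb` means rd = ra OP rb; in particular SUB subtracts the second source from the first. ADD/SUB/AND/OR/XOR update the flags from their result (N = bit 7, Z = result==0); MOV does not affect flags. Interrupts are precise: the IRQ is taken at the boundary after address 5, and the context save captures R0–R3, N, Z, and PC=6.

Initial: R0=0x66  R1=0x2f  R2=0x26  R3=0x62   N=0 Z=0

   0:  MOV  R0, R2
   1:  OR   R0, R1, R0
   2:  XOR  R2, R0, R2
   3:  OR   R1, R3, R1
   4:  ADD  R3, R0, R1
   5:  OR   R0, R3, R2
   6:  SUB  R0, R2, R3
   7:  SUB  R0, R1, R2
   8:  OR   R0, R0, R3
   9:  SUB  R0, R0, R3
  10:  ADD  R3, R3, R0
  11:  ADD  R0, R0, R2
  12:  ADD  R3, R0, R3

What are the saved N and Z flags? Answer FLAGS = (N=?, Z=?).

after  0: R0=0x26 R1=0x2f R2=0x26 R3=0x62  N=0 Z=0
after  1: R0=0x2f R1=0x2f R2=0x26 R3=0x62  N=0 Z=0
after  2: R0=0x2f R1=0x2f R2=0x09 R3=0x62  N=0 Z=0
after  3: R0=0x2f R1=0x6f R2=0x09 R3=0x62  N=0 Z=0
after  4: R0=0x2f R1=0x6f R2=0x09 R3=0x9e  N=1 Z=0
after  5: R0=0x9f R1=0x6f R2=0x09 R3=0x9e  N=1 Z=0
-- IRQ taken; context saved, return-PC = 6 --

FLAGS = (N=1, Z=0)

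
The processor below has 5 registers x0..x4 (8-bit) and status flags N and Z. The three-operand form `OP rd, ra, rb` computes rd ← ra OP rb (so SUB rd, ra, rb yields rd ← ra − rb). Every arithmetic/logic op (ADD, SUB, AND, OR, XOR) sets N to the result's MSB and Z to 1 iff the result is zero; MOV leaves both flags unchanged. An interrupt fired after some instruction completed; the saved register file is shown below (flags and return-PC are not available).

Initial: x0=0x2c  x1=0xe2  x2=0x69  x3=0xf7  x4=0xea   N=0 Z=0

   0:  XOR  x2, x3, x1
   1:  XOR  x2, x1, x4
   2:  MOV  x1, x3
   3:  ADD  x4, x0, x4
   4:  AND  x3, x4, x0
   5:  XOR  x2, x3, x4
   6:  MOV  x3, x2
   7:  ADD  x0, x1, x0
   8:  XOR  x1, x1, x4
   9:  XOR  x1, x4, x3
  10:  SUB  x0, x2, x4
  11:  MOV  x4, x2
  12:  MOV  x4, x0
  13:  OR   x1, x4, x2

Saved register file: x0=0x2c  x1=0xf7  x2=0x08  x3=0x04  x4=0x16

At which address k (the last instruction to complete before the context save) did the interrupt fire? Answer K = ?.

after  0: x0=0x2c x1=0xe2 x2=0x15 x3=0xf7 x4=0xea  N=0 Z=0
after  1: x0=0x2c x1=0xe2 x2=0x08 x3=0xf7 x4=0xea  N=0 Z=0
after  2: x0=0x2c x1=0xf7 x2=0x08 x3=0xf7 x4=0xea  N=0 Z=0
after  3: x0=0x2c x1=0xf7 x2=0x08 x3=0xf7 x4=0x16  N=0 Z=0
after  4: x0=0x2c x1=0xf7 x2=0x08 x3=0x04 x4=0x16  N=0 Z=0
-- IRQ taken; context saved, return-PC = 5 --

K = 4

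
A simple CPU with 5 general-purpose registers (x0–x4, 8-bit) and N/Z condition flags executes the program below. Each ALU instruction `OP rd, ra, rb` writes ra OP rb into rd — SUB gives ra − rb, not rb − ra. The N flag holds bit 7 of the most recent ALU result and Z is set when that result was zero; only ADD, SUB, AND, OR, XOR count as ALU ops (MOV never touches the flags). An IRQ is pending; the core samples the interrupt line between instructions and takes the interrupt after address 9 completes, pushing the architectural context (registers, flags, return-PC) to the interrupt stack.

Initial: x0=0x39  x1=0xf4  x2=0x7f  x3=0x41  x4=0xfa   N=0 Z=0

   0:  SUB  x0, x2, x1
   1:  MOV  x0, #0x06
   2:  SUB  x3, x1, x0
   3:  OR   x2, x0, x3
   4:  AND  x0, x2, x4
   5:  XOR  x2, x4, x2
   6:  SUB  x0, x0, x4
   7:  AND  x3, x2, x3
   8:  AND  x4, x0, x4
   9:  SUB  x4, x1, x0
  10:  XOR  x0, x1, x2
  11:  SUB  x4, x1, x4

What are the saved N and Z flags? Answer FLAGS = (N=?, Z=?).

FLAGS = (N=0, Z=0)

after  0: x0=0x8b x1=0xf4 x2=0x7f x3=0x41 x4=0xfa  N=1 Z=0
after  1: x0=0x06 x1=0xf4 x2=0x7f x3=0x41 x4=0xfa  N=1 Z=0
after  2: x0=0x06 x1=0xf4 x2=0x7f x3=0xee x4=0xfa  N=1 Z=0
after  3: x0=0x06 x1=0xf4 x2=0xee x3=0xee x4=0xfa  N=1 Z=0
after  4: x0=0xea x1=0xf4 x2=0xee x3=0xee x4=0xfa  N=1 Z=0
after  5: x0=0xea x1=0xf4 x2=0x14 x3=0xee x4=0xfa  N=0 Z=0
after  6: x0=0xf0 x1=0xf4 x2=0x14 x3=0xee x4=0xfa  N=1 Z=0
after  7: x0=0xf0 x1=0xf4 x2=0x14 x3=0x04 x4=0xfa  N=0 Z=0
after  8: x0=0xf0 x1=0xf4 x2=0x14 x3=0x04 x4=0xf0  N=1 Z=0
after  9: x0=0xf0 x1=0xf4 x2=0x14 x3=0x04 x4=0x04  N=0 Z=0
-- IRQ taken; context saved, return-PC = 10 --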